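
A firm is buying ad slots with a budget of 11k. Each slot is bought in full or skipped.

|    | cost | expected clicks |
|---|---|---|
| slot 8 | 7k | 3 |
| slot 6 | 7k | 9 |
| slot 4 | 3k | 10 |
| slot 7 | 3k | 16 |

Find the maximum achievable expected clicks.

This is a 0-1 knapsack instance.
slot 6 + slot 4: cost 7 + 3 = 10 ≤ 11, expected clicks 9 + 10 = 19.
slot 6 + slot 7: cost 7 + 3 = 10 ≤ 11, expected clicks 9 + 16 = 25.
slot 4 + slot 7: cost 3 + 3 = 6 ≤ 11, expected clicks 10 + 16 = 26.
Best is slot 4 and slot 7 with total expected clicks 26.

26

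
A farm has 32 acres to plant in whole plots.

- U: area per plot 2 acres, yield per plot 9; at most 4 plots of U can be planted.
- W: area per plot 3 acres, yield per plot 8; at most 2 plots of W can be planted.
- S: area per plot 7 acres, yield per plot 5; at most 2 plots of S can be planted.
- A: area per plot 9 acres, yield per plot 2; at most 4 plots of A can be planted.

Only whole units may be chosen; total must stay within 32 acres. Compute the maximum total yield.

4×U, 2×W, 1×S, and 1×A: area 30 ≤ 32, yield 4·9 + 2·8 + 1·5 + 1·2 = 59.
4×U, 2×W, and 2×S: area 28 ≤ 32, yield 4·9 + 2·8 + 2·5 = 62.
Best is 62.

62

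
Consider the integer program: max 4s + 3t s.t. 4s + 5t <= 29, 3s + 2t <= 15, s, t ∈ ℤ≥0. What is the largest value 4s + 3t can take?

21

Relaxing integrality, the LP optimum is 21.29 at (s,t) = (2.43, 3.86), which is not an integer point.
(s,t)=(3,3): 4·3+5·3=27≤29, 3·3+2·3=15≤15, objective 21.
(s,t)=(2,4): 4·2+5·4=28≤29, 3·2+2·4=14≤15, objective 20.
(s,t)=(3,2): 4·3+5·2=22≤29, 3·3+2·2=13≤15, objective 18.
(s,t)=(2,3): 4·2+5·3=23≤29, 3·2+2·3=12≤15, objective 17.
No feasible integer point exceeds 21.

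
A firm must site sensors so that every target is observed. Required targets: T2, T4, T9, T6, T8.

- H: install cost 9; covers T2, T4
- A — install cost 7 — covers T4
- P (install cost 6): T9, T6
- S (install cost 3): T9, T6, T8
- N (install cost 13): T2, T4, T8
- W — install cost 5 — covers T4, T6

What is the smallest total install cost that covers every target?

Choose H and S: together they cover T2, T4, T9, T6, T8 — every target.
Total install cost: 9 + 3 = 12.
No cover costs less than 12.

12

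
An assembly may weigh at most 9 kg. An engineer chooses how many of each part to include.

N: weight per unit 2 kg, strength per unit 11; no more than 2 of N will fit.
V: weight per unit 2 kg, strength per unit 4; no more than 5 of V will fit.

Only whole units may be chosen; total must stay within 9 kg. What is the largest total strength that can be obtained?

30

N has the best ratio (11/2); taking only N gives at most 2×11 = 22 (stopped by the supply cap of 2).
Mixing does better — 2×N and 2×V: weight 8 ≤ 9, strength 2·11 + 2·4 = 30.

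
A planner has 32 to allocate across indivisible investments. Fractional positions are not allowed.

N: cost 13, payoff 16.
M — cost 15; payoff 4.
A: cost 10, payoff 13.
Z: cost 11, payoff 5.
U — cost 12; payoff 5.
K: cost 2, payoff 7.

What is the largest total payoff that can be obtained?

36

N + Z + K: cost 13 + 11 + 2 = 26 ≤ 32, payoff 16 + 5 + 7 = 28.
N + A + K: cost 13 + 10 + 2 = 25 ≤ 32, payoff 16 + 13 + 7 = 36.
N + A: cost 13 + 10 = 23 ≤ 32, payoff 16 + 13 = 29.
Best is N, A, and K with total payoff 36.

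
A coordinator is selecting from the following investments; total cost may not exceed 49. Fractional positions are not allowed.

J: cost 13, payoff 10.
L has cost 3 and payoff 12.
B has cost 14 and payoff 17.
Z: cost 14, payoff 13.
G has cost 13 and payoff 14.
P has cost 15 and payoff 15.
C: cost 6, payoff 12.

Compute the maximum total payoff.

Allowing fractional choices, the relaxed optimum would be about 68.0, but investments are indivisible.
L + B + G + P: cost 3 + 14 + 13 + 15 = 45 ≤ 49, payoff 12 + 17 + 14 + 15 = 58.
J + L + Z + G + C: cost 13 + 3 + 14 + 13 + 6 = 49 ≤ 49, payoff 10 + 12 + 13 + 14 + 12 = 61.
J + L + B + G + C: cost 13 + 3 + 14 + 13 + 6 = 49 ≤ 49, payoff 10 + 12 + 17 + 14 + 12 = 65.
Best is J, L, B, G, and C with total payoff 65.

65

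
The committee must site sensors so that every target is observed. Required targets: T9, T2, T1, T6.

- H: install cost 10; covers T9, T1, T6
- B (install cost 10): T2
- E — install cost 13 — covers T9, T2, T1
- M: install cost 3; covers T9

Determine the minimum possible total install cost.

The greedy cost-per-new-target heuristic would pick M, H, and B for 23, but a cheaper cover exists.
Choose H and B: together they cover T9, T2, T1, T6 — every target.
Total install cost: 10 + 10 = 20.
No cover costs less than 20.

20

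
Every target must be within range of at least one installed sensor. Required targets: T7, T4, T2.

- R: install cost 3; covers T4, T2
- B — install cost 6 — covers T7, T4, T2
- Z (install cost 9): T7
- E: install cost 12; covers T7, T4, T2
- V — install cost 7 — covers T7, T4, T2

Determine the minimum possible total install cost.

6

The greedy cost-per-new-target heuristic would pick R and B for 9, but a cheaper cover exists.
B alone covers T7, T4, T2 — every target.
Total install cost: 6.
No cover costs less than 6.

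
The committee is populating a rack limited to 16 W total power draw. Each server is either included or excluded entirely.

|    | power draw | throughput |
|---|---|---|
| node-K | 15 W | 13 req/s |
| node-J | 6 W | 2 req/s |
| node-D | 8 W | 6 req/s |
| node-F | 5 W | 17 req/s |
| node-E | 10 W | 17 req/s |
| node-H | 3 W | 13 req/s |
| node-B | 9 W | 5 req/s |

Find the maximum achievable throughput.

36

node-J + node-F + node-H: power draw 6 + 5 + 3 = 14 ≤ 16, throughput 2 + 17 + 13 = 32.
node-F + node-E: power draw 5 + 10 = 15 ≤ 16, throughput 17 + 17 = 34.
node-D + node-F + node-H: power draw 8 + 5 + 3 = 16 ≤ 16, throughput 6 + 17 + 13 = 36.
Best is node-D, node-F, and node-H with total throughput 36.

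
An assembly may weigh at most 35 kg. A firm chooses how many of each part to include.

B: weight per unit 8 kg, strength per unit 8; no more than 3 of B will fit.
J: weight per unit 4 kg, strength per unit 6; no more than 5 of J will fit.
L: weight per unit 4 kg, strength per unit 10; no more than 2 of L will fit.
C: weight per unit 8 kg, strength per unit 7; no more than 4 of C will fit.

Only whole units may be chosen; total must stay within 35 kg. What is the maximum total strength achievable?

52

4×J, 2×L, and 1×C: weight 32 ≤ 35, strength 4·6 + 2·10 + 1·7 = 51.
1×B, 4×J, and 2×L: weight 32 ≤ 35, strength 1·8 + 4·6 + 2·10 = 52.
Best is 52.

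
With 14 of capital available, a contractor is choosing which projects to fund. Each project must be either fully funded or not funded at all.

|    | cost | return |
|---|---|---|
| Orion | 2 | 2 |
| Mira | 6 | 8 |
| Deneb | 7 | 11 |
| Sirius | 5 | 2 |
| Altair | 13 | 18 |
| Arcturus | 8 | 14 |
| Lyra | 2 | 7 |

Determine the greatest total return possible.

Orion + Arcturus + Lyra: cost 2 + 8 + 2 = 12 ≤ 14, return 2 + 14 + 7 = 23.
Mira + Arcturus: cost 6 + 8 = 14 ≤ 14, return 8 + 14 = 22.
Arcturus + Lyra: cost 8 + 2 = 10 ≤ 14, return 14 + 7 = 21.
Best is Orion, Arcturus, and Lyra with total return 23.

23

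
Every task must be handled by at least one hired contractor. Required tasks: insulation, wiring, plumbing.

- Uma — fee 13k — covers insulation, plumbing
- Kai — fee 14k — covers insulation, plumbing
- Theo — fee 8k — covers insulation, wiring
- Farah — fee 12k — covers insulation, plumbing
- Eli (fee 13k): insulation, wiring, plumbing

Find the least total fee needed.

This is an integer covering problem.
Eli alone covers insulation, wiring, plumbing — every task.
Total fee: 13.

13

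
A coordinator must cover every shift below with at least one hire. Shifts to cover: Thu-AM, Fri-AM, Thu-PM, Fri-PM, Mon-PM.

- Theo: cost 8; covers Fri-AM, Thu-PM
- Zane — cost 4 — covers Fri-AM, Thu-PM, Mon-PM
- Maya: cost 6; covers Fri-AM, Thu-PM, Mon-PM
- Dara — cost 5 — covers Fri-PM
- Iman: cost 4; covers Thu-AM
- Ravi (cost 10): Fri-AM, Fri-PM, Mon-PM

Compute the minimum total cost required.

13

This is a weighted set-cover instance.
Choose Zane, Dara, and Iman: together they cover Thu-AM, Fri-AM, Thu-PM, Fri-PM, Mon-PM — every shift.
Total cost: 4 + 5 + 4 = 13.
No cover costs less than 13.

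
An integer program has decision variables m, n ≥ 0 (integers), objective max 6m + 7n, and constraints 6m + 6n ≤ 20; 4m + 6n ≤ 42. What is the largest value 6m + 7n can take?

21

(m,n)=(0,3): 6·0+6·3=18≤20, 4·0+6·3=18≤42, objective 21.
(m,n)=(1,2): 6·1+6·2=18≤20, 4·1+6·2=16≤42, objective 20.
(m,n)=(0,2): 6·0+6·2=12≤20, 4·0+6·2=12≤42, objective 14.
Maximum is 21 at (m,n)=(0,3).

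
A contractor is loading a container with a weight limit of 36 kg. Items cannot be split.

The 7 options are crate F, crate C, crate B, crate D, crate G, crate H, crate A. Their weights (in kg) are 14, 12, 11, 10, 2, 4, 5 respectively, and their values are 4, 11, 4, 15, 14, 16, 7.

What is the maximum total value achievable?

63

Allowing fractional choices, the relaxed optimum would be about 64.1, but items are indivisible.
crate C + crate D + crate G + crate H + crate A: weight 12 + 10 + 2 + 4 + 5 = 33 ≤ 36, value 11 + 15 + 14 + 16 + 7 = 63.
crate C + crate D + crate G + crate H: weight 12 + 10 + 2 + 4 = 28 ≤ 36, value 11 + 15 + 14 + 16 = 56.
crate B + crate D + crate G + crate H + crate A: weight 11 + 10 + 2 + 4 + 5 = 32 ≤ 36, value 4 + 15 + 14 + 16 + 7 = 56.
Best is crate C, crate D, crate G, crate H, and crate A with total value 63.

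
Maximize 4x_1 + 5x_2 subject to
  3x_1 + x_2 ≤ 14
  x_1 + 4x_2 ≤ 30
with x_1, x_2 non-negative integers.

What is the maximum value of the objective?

43

Relaxing integrality, the LP optimum is 44.00 at (x_1,x_2) = (2.36, 6.91), which is not an integer point.
(x_1,x_2)=(2,7): 3·2+1·7=13≤14, 1·2+4·7=30≤30, objective 43.
(x_1,x_2)=(1,7): 3·1+1·7=10≤14, 1·1+4·7=29≤30, objective 39.
(x_1,x_2)=(2,6): 3·2+1·6=12≤14, 1·2+4·6=26≤30, objective 38.
Maximum is 43 at (x_1,x_2)=(2,7).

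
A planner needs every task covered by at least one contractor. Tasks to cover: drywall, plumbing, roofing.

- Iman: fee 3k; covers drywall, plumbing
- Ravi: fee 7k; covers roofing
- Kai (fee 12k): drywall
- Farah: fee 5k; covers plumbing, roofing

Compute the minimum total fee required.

8

Choose Iman and Farah: together they cover drywall, plumbing, roofing — every task.
Total fee: 3 + 5 = 8.
No cover costs less than 8.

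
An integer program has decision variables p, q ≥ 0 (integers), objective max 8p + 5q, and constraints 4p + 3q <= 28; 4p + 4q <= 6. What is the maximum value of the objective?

(p,q)=(1,0) is feasible, giving 8.
(p,q)=(0,1) is feasible, giving 5.
(p,q)=(0,0) is feasible, giving 0.
No feasible integer point exceeds 8.

8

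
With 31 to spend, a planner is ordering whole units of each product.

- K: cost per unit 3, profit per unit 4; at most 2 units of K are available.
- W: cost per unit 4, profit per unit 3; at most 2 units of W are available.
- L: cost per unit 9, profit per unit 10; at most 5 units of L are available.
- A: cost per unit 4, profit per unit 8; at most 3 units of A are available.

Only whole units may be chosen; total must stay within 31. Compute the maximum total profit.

A has the best ratio (8/4); taking only A gives at most 3×8 = 24 (stopped by the supply cap of 3).
Mixing does better — 2×K, 1×W, 1×L, and 3×A: cost 31 ≤ 31, profit 2·4 + 1·3 + 1·10 + 3·8 = 45.

45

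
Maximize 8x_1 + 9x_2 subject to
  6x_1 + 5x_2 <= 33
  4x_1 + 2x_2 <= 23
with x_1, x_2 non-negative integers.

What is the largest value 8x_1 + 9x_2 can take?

The continuous relaxation peaks at (0, 6.6) with value 59.40; rounding to a feasible lattice point costs some objective.
(x_1,x_2)=(0,6): 6·0+5·6=30≤33, 4·0+2·6=12≤23, objective 54.
(x_1,x_2)=(1,5): 6·1+5·5=31≤33, 4·1+2·5=14≤23, objective 53.
Maximum is 54 at (x_1,x_2)=(0,6).

54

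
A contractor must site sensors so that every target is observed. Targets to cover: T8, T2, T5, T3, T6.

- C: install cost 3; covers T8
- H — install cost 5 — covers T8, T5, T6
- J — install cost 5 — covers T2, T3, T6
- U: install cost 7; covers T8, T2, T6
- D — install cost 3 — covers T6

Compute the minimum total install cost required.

Choose H and J: together they cover T8, T2, T5, T3, T6 — every target.
Total install cost: 5 + 5 = 10.
No cover costs less than 10.

10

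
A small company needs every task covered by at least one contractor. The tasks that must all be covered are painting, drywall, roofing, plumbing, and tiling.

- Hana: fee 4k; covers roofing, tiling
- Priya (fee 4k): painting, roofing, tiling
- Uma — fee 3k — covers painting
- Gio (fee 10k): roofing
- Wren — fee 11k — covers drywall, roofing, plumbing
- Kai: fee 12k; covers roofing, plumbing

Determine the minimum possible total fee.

Choose Priya and Wren: together they cover painting, drywall, roofing, plumbing, tiling — every task.
Total fee: 4 + 11 = 15.
No cover costs less than 15.

15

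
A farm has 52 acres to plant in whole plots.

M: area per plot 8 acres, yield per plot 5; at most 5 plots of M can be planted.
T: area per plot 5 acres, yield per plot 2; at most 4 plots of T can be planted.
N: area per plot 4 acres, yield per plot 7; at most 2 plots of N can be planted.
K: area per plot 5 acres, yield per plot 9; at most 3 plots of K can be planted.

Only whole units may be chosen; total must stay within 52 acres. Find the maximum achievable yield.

58

K has the best ratio (9/5); taking only K gives at most 3×9 = 27 (stopped by the supply cap of 3).
Mixing does better — 3×M, 1×T, 2×N, and 3×K: area 52 ≤ 52, yield 3·5 + 1·2 + 2·7 + 3·9 = 58.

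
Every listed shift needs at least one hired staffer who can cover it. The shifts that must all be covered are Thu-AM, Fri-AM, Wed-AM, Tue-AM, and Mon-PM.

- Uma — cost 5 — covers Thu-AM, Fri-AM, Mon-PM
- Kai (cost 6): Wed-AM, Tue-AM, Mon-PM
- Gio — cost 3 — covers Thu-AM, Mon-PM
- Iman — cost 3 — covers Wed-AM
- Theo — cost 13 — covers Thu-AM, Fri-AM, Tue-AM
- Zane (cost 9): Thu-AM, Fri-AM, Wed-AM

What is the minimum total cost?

11

Choose Uma and Kai: together they cover Thu-AM, Fri-AM, Wed-AM, Tue-AM, Mon-PM — every shift.
Total cost: 5 + 6 = 11.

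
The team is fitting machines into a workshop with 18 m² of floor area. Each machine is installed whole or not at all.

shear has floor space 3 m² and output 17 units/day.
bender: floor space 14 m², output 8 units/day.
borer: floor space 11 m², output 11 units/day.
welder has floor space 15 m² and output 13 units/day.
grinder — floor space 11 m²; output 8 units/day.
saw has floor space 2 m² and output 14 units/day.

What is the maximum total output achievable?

42

shear + grinder + saw: floor space 3 + 11 + 2 = 16 ≤ 18, output 17 + 8 + 14 = 39.
shear + borer + saw: floor space 3 + 11 + 2 = 16 ≤ 18, output 17 + 11 + 14 = 42.
Best is shear, borer, and saw with total output 42.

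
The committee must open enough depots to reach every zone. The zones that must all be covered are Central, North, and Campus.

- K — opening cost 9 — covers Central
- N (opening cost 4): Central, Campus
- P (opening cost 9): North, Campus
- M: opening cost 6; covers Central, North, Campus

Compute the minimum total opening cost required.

6

The greedy cost-per-new-zone heuristic would pick N and M for 10, but a cheaper cover exists.
M alone covers Central, North, Campus — every zone.
Total opening cost: 6.
No cover costs less than 6.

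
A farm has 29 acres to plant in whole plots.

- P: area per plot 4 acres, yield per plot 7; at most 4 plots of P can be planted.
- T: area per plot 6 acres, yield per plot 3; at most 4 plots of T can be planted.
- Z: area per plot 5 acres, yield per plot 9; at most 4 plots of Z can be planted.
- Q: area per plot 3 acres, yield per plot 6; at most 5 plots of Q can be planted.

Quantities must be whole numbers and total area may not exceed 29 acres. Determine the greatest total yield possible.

Q has the best ratio (6/3); taking only Q gives at most 5×6 = 30 (stopped by the supply cap of 5).
Mixing does better — 1×P, 2×Z, and 5×Q: area 29 ≤ 29, yield 1·7 + 2·9 + 5·6 = 55.

55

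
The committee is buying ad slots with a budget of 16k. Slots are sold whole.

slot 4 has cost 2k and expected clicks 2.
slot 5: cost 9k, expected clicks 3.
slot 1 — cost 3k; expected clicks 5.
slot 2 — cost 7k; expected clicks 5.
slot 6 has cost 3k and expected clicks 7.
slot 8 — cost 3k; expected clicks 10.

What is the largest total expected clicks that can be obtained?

27

Treat it as a binary knapsack problem.
Take slot 1, slot 2, slot 6, and slot 8: cost 3 + 7 + 3 + 3 = 16 ≤ 16, expected clicks 5 + 5 + 7 + 10 = 27.
No other feasible combination does better.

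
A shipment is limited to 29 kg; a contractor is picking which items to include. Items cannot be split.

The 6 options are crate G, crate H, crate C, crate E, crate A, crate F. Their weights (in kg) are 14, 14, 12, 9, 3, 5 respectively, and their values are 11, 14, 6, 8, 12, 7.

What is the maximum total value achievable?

Allowing fractional choices, the relaxed optimum would be about 39.2, but items are indivisible.
crate C + crate E + crate A + crate F: weight 12 + 9 + 3 + 5 = 29 ≤ 29, value 6 + 8 + 12 + 7 = 33.
crate H + crate A + crate F: weight 14 + 3 + 5 = 22 ≤ 29, value 14 + 12 + 7 = 33.
crate H + crate E + crate A: weight 14 + 9 + 3 = 26 ≤ 29, value 14 + 8 + 12 = 34.
Best is crate H, crate E, and crate A with total value 34.

34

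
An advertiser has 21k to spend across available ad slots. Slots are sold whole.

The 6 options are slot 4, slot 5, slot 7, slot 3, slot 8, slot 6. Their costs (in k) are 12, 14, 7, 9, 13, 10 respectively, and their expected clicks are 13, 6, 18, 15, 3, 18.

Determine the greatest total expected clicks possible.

This is a 0-1 knapsack instance.
Take slot 7 and slot 6: cost 7 + 10 = 17 ≤ 21, expected clicks 18 + 18 = 36.
No other feasible combination does better.

36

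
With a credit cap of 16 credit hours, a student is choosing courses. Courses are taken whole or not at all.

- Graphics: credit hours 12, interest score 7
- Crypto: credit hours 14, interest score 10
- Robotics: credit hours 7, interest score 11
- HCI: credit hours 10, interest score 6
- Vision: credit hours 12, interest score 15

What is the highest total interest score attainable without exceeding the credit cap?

15

Allowing fractional choices, the relaxed optimum would be about 22.2, but courses are indivisible.
Vision: credit hours 12 ≤ 16, interest score 15.
Robotics: credit hours 7 ≤ 16, interest score 11.
Crypto: credit hours 14 ≤ 16, interest score 10.
Best is Vision with total interest score 15.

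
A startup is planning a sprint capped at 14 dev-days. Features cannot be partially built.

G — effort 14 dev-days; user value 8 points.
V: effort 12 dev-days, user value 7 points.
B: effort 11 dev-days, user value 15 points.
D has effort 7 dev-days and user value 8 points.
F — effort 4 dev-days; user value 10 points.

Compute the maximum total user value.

18

D + F: effort 7 + 4 = 11 ≤ 14, user value 8 + 10 = 18.
B: effort 11 ≤ 14, user value 15.
Best is D and F with total user value 18.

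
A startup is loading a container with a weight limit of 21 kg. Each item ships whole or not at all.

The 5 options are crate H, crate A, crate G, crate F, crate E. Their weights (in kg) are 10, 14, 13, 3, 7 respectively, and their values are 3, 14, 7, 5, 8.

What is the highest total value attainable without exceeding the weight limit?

Take crate A and crate E: weight 14 + 7 = 21 ≤ 21, value 14 + 8 = 22.
No other feasible combination does better.

22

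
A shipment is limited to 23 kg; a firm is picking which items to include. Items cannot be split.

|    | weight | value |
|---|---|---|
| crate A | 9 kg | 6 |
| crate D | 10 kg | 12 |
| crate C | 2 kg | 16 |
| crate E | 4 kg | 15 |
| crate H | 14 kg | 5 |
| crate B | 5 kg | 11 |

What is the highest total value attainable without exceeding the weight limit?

Allowing fractional choices, the relaxed optimum would be about 55.3, but items are indivisible.
crate A + crate C + crate E + crate B: weight 9 + 2 + 4 + 5 = 20 ≤ 23, value 6 + 16 + 15 + 11 = 48.
crate D + crate C + crate E: weight 10 + 2 + 4 = 16 ≤ 23, value 12 + 16 + 15 = 43.
crate D + crate C + crate E + crate B: weight 10 + 2 + 4 + 5 = 21 ≤ 23, value 12 + 16 + 15 + 11 = 54.
Best is crate D, crate C, crate E, and crate B with total value 54.

54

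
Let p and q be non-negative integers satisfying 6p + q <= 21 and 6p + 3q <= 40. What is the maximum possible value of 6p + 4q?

52

The continuous relaxation peaks at (0, 13.3) with value 53.33; rounding to a feasible lattice point costs some objective.
(p,q)=(0,13): 6·0+1·13=13≤21, 6·0+3·13=39≤40, objective 52.
(p,q)=(0,12): 6·0+1·12=12≤21, 6·0+3·12=36≤40, objective 48.
Maximum is 52 at (p,q)=(0,13).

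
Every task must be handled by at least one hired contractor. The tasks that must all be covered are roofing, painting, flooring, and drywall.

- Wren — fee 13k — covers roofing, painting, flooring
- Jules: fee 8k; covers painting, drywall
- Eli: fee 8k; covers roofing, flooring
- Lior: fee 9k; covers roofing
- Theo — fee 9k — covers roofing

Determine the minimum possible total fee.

16

This is an integer covering problem.
Choose Jules and Eli: together they cover roofing, painting, flooring, drywall — every task.
Total fee: 8 + 8 = 16.
No cover costs less than 16.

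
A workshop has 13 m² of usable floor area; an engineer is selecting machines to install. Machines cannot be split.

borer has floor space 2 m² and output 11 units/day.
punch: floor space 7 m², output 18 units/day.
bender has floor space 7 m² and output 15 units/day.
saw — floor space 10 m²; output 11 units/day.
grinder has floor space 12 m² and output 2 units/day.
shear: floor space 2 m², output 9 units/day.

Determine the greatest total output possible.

Allowing fractional choices, the relaxed optimum would be about 42.3, but machines are indivisible.
borer + punch + shear: floor space 2 + 7 + 2 = 11 ≤ 13, output 11 + 18 + 9 = 38.
borer + bender + shear: floor space 2 + 7 + 2 = 11 ≤ 13, output 11 + 15 + 9 = 35.
Best is borer, punch, and shear with total output 38.

38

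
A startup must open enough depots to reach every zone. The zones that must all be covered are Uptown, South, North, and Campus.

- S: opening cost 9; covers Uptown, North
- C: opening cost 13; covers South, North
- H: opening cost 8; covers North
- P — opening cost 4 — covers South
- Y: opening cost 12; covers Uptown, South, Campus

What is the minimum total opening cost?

The greedy cost-per-new-zone heuristic would pick P, S, and Y for 25, but a cheaper cover exists.
Choose H and Y: together they cover Uptown, South, North, Campus — every zone.
Total opening cost: 8 + 12 = 20.
No cover costs less than 20.

20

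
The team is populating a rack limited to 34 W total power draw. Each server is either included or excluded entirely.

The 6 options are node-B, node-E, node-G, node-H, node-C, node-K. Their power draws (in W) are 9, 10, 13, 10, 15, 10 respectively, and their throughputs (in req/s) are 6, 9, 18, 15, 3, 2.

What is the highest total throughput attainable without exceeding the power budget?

node-E + node-G + node-H: power draw 10 + 13 + 10 = 33 ≤ 34, throughput 9 + 18 + 15 = 42.
node-G + node-H + node-K: power draw 13 + 10 + 10 = 33 ≤ 34, throughput 18 + 15 + 2 = 35.
node-B + node-G + node-H: power draw 9 + 13 + 10 = 32 ≤ 34, throughput 6 + 18 + 15 = 39.
Best is node-E, node-G, and node-H with total throughput 42.

42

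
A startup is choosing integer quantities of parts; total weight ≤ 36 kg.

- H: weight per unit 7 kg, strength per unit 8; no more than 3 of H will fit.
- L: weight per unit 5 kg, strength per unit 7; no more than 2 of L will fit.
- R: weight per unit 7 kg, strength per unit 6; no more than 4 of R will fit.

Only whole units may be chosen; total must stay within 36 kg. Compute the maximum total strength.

38

L has the best ratio (7/5); taking only L gives at most 2×7 = 14 (stopped by the supply cap of 2).
Mixing does better — 3×H and 2×L: weight 31 ≤ 36, strength 3·8 + 2·7 = 38.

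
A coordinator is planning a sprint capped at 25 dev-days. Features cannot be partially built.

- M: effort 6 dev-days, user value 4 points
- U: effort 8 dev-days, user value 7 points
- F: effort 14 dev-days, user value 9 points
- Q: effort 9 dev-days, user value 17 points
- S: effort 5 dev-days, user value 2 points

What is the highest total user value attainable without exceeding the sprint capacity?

28

Allowing fractional choices, the relaxed optimum would be about 29.3, but features are indivisible.
U + Q + S: effort 8 + 9 + 5 = 22 ≤ 25, user value 7 + 17 + 2 = 26.
F + Q: effort 14 + 9 = 23 ≤ 25, user value 9 + 17 = 26.
M + U + Q: effort 6 + 8 + 9 = 23 ≤ 25, user value 4 + 7 + 17 = 28.
Best is M, U, and Q with total user value 28.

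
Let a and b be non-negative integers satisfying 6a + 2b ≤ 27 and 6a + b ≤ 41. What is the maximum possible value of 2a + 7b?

91

(a,b)=(0,13) is feasible, giving 91.
(a,b)=(0,12) is feasible, giving 84.
The best lattice point is (0,13), giving 91.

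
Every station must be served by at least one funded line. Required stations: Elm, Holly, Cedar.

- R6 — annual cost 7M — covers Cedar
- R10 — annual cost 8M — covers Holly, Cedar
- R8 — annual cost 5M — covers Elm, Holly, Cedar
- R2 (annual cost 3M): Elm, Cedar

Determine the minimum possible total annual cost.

This is a weighted set-cover instance.
The greedy cost-per-new-station heuristic would pick R2 and R8 for 8, but a cheaper cover exists.
R8 alone covers Elm, Holly, Cedar — every station.
Total annual cost: 5.
No cover costs less than 5.

5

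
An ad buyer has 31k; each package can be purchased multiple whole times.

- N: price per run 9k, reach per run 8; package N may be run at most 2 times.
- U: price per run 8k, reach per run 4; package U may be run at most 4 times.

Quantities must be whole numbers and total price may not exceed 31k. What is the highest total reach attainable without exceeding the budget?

N has the best ratio (8/9); taking only N gives at most 2×8 = 16 (stopped by the supply cap of 2).
Mixing does better — 2×N and 1×U: price 26 ≤ 31, reach 2·8 + 1·4 = 20.

20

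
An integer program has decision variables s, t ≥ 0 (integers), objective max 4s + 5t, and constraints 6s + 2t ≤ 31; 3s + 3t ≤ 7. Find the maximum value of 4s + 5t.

(s,t)=(0,2) is feasible, giving 10.
(s,t)=(1,1) is feasible, giving 9.
(s,t)=(0,1) is feasible, giving 5.
The best lattice point is (0,2), giving 10.

10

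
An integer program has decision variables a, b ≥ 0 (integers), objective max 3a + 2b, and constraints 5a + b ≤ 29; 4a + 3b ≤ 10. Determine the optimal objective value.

7

(a,b)=(1,2): 5·1+1·2=7≤29, 4·1+3·2=10≤10, objective 7.
(a,b)=(0,3): 5·0+1·3=3≤29, 4·0+3·3=9≤10, objective 6.
(a,b)=(2,0): 5·2+1·0=10≤29, 4·2+3·0=8≤10, objective 6.
Maximum is 7 at (a,b)=(1,2).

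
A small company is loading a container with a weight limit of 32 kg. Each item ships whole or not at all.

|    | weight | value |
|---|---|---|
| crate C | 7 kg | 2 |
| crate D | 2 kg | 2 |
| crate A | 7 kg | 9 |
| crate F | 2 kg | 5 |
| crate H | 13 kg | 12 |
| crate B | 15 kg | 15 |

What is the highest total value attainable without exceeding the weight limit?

34

This is a 0-1 knapsack instance.
Take crate D, crate F, crate H, and crate B: weight 2 + 2 + 13 + 15 = 32 ≤ 32, value 2 + 5 + 12 + 15 = 34.
No other feasible combination does better.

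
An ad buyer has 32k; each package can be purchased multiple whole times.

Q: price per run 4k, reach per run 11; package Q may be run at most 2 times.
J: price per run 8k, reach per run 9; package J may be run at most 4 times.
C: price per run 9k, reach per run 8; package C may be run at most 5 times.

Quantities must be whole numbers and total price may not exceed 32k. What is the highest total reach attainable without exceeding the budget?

This is a bounded integer knapsack.
2×Q and 2×J: price 24 ≤ 32, reach 2·11 + 2·9 = 40.
2×Q and 3×J: price 32 ≤ 32, reach 2·11 + 3·9 = 49.
Best is 49.

49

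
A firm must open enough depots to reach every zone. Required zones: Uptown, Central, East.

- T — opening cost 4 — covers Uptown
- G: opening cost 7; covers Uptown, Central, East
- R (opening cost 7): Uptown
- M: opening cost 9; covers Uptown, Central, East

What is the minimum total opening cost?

7

This is a weighted set-cover instance.
G alone covers Uptown, Central, East — every zone.
Total opening cost: 7.
No cover costs less than 7.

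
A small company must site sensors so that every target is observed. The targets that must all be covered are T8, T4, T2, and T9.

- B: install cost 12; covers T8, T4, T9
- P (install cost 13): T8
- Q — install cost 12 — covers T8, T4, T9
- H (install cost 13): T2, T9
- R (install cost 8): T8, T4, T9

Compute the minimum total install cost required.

This is an integer covering problem.
Choose H and R: together they cover T8, T4, T2, T9 — every target.
Total install cost: 13 + 8 = 21.
No cover costs less than 21.

21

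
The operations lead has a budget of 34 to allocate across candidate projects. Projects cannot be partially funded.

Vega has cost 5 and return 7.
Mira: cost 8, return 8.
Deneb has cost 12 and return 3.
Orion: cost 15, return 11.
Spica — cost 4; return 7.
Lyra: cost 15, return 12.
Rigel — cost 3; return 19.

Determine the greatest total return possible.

46

Treat it as a binary knapsack problem.
Take Mira, Spica, Lyra, and Rigel: cost 8 + 4 + 15 + 3 = 30 ≤ 34, return 8 + 7 + 12 + 19 = 46.
No feasible combination exceeds this.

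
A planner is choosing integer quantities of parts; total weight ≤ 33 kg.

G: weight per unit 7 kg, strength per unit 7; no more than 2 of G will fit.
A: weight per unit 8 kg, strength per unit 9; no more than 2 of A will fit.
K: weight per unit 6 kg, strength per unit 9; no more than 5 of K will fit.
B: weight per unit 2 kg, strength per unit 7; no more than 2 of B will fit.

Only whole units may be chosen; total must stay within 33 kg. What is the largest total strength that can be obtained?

B has the best ratio (7/2); taking only B gives at most 2×7 = 14 (stopped by the supply cap of 2).
Mixing does better — 5×K and 1×B: weight 32 ≤ 33, strength 5·9 + 1·7 = 52.

52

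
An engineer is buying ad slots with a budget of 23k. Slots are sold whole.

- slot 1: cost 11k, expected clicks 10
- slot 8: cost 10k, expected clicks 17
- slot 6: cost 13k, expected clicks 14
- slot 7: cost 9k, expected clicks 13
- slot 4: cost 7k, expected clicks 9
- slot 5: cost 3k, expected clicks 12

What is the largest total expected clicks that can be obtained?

42

This is an integer program with binary decision variables.
Allowing fractional choices, the relaxed optimum would be about 43.3, but ad slots are indivisible.
slot 1 + slot 7 + slot 5: cost 11 + 9 + 3 = 23 ≤ 23, expected clicks 10 + 13 + 12 = 35.
slot 8 + slot 7 + slot 5: cost 10 + 9 + 3 = 22 ≤ 23, expected clicks 17 + 13 + 12 = 42.
slot 8 + slot 4 + slot 5: cost 10 + 7 + 3 = 20 ≤ 23, expected clicks 17 + 9 + 12 = 38.
Best is slot 8, slot 7, and slot 5 with total expected clicks 42.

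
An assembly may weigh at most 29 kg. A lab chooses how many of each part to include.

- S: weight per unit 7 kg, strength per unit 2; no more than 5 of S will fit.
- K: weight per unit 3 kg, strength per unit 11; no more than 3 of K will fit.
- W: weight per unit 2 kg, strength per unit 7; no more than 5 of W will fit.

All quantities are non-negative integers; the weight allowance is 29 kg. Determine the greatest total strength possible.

70

This is a bounded integer knapsack.
Take 1×S, 3×K, and 5×W: weight 26 ≤ 29, strength 1·2 + 3·11 + 5·7 = 70.
K has the best ratio (11/3) and is taken to its limit of 3; remaining capacity is filled optimally with the others.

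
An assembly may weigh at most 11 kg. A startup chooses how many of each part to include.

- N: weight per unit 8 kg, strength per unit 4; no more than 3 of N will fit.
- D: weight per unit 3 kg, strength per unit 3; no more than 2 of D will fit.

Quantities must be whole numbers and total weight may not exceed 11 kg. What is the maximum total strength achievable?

7

1×N and 1×D: weight 11 ≤ 11, strength 1·4 + 1·3 = 7.
2×D: weight 6 ≤ 11, strength 2·3 = 6.
Best is 7.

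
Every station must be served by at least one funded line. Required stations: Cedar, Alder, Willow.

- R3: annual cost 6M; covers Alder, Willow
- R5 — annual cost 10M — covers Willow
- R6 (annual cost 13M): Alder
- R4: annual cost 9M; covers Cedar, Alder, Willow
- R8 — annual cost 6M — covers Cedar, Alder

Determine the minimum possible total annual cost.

R4 alone covers Cedar, Alder, Willow — every station.
Total annual cost: 9.

9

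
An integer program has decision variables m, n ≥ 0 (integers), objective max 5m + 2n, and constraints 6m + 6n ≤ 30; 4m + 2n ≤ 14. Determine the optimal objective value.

17

Relaxing integrality, the LP optimum is 17.50 at (m,n) = (3.5, 0), which is not an integer point.
(m,n)=(3,1): 6·3+6·1=24≤30, 4·3+2·1=14≤14, objective 17.
(m,n)=(3,0): 6·3+6·0=18≤30, 4·3+2·0=12≤14, objective 15.
Maximum is 17 at (m,n)=(3,1).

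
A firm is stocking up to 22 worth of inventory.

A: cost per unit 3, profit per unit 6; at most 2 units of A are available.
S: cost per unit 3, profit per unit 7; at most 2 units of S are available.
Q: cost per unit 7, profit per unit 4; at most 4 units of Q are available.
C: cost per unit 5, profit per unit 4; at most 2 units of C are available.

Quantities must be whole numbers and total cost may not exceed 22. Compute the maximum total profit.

S has the best ratio (7/3); taking only S gives at most 2×7 = 14 (stopped by the supply cap of 2).
Mixing does better — 2×A, 2×S, and 2×C: cost 22 ≤ 22, profit 2·6 + 2·7 + 2·4 = 34.

34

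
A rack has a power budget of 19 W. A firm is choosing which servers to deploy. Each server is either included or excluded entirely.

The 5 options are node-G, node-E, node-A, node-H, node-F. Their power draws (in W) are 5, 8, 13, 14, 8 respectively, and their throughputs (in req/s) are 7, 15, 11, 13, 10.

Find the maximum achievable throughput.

25

Allowing fractional choices, the relaxed optimum would be about 29.5, but servers are indivisible.
node-G + node-E: power draw 5 + 8 = 13 ≤ 19, throughput 7 + 15 = 22.
node-E + node-F: power draw 8 + 8 = 16 ≤ 19, throughput 15 + 10 = 25.
Best is node-E and node-F with total throughput 25.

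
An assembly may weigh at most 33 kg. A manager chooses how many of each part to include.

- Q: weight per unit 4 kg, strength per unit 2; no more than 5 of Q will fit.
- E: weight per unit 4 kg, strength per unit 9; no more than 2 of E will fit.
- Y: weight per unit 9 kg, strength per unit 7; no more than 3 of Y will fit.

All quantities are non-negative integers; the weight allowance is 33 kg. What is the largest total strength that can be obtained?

1×Q, 2×E, and 2×Y: weight 30 ≤ 33, strength 1·2 + 2·9 + 2·7 = 34.
4×Q, 2×E, and 1×Y: weight 33 ≤ 33, strength 4·2 + 2·9 + 1·7 = 33.
Best is 34.

34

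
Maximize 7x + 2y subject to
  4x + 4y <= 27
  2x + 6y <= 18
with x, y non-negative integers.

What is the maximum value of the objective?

42

(x,y)=(6,0): 4·6+4·0=24≤27, 2·6+6·0=12≤18, objective 42.
(x,y)=(5,1): 4·5+4·1=24≤27, 2·5+6·1=16≤18, objective 37.
The best lattice point is (6,0), giving 42.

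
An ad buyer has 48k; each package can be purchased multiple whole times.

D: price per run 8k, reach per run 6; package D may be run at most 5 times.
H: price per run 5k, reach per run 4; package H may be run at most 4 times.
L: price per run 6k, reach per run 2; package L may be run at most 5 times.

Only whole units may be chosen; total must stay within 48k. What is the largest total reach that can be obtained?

This is a bounded integer knapsack.
3×D and 4×H: price 44 ≤ 48, reach 3·6 + 4·4 = 34.
4×D and 3×H: price 47 ≤ 48, reach 4·6 + 3·4 = 36.
Best is 36.

36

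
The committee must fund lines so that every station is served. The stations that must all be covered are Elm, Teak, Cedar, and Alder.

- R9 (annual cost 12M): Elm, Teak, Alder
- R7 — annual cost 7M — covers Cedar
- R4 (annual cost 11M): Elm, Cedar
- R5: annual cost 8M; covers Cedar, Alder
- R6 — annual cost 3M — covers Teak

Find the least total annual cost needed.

19

Choose R9 and R7: together they cover Elm, Teak, Cedar, Alder — every station.
Total annual cost: 12 + 7 = 19.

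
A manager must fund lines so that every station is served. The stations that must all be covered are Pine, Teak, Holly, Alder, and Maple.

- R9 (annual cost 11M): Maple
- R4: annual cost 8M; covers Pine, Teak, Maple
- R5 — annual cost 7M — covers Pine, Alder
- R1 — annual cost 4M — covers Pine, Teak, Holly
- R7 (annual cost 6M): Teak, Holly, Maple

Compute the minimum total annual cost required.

The greedy cost-per-new-station heuristic would pick R1, R7, and R5 for 17, but a cheaper cover exists.
Choose R5 and R7: together they cover Pine, Teak, Holly, Alder, Maple — every station.
Total annual cost: 7 + 6 = 13.
No cover costs less than 13.

13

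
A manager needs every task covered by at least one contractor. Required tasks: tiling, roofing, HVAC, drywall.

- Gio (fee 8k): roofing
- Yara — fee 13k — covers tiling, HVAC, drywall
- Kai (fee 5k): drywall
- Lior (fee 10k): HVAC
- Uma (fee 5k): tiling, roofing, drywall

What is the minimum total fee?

This is an integer covering problem.
Choose Lior and Uma: together they cover tiling, roofing, HVAC, drywall — every task.
Total fee: 10 + 5 = 15.
No cover costs less than 15.

15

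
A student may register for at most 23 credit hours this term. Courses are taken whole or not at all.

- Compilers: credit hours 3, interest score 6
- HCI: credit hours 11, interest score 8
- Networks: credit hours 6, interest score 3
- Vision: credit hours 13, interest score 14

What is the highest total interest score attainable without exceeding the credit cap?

Allowing fractional choices, the relaxed optimum would be about 25.1, but courses are indivisible.
Compilers + Vision: credit hours 3 + 13 = 16 ≤ 23, interest score 6 + 14 = 20.
Compilers + Networks + Vision: credit hours 3 + 6 + 13 = 22 ≤ 23, interest score 6 + 3 + 14 = 23.
Networks + Vision: credit hours 6 + 13 = 19 ≤ 23, interest score 3 + 14 = 17.
Best is Compilers, Networks, and Vision with total interest score 23.

23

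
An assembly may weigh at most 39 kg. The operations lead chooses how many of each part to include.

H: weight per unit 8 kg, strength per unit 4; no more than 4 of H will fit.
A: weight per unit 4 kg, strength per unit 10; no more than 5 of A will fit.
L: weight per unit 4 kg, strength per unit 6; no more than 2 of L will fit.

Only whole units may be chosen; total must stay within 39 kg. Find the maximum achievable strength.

66

This is a bounded integer knapsack.
A has the best ratio (10/4); taking only A gives at most 5×10 = 50 (stopped by the supply cap of 5).
Mixing does better — 1×H, 5×A, and 2×L: weight 36 ≤ 39, strength 1·4 + 5·10 + 2·6 = 66.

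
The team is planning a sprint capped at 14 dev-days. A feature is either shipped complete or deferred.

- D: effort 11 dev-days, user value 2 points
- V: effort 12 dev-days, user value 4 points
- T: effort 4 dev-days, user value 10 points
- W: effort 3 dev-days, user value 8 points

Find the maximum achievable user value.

18

This is an integer program with binary decision variables.
Allowing fractional choices, the relaxed optimum would be about 20.3, but features are indivisible.
D + W: effort 11 + 3 = 14 ≤ 14, user value 2 + 8 = 10.
T: effort 4 ≤ 14, user value 10.
T + W: effort 4 + 3 = 7 ≤ 14, user value 10 + 8 = 18.
Best is T and W with total user value 18.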